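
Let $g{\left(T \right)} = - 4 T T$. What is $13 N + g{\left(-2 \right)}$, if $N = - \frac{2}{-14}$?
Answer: $- \frac{99}{7} \approx -14.143$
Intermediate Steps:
$N = \frac{1}{7}$ ($N = \left(-2\right) \left(- \frac{1}{14}\right) = \frac{1}{7} \approx 0.14286$)
$g{\left(T \right)} = - 4 T^{2}$
$13 N + g{\left(-2 \right)} = 13 \cdot \frac{1}{7} - 4 \left(-2\right)^{2} = \frac{13}{7} - 16 = - \frac{99}{7}$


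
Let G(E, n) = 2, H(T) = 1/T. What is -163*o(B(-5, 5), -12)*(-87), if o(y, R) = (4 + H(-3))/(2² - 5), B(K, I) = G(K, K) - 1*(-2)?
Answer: -51997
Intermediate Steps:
B(K, I) = 4 (B(K, I) = 2 - 1*(-2) = 2 + 2 = 4)
o(y, R) = -11/3 (o(y, R) = (4 + 1/(-3))/(2² - 5) = (4 - ⅓)/(4 - 5) = (11/3)/(-1) = (11/3)*(-1) = -11/3)
-163*o(B(-5, 5), -12)*(-87) = -163*(-11/3)*(-87) = (1793/3)*(-87) = -51997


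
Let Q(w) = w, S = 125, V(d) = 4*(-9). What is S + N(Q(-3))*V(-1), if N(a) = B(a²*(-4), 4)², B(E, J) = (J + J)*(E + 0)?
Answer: -2985859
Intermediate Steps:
V(d) = -36
B(E, J) = 2*E*J (B(E, J) = (2*J)*E = 2*E*J)
N(a) = 1024*a⁴ (N(a) = (2*(a²*(-4))*4)² = (2*(-4*a²)*4)² = (-32*a²)² = 1024*a⁴)
S + N(Q(-3))*V(-1) = 125 + (1024*(-3)⁴)*(-36) = 125 + (1024*81)*(-36) = 125 + 82944*(-36) = 125 - 2985984 = -2985859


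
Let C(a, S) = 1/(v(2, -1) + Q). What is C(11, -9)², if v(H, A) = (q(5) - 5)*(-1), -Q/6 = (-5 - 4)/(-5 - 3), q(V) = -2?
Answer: 16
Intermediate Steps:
Q = -27/4 (Q = -6*(-5 - 4)/(-5 - 3) = -(-54)/(-8) = -(-54)*(-1)/8 = -6*9/8 = -27/4 ≈ -6.7500)
v(H, A) = 7 (v(H, A) = (-2 - 5)*(-1) = -7*(-1) = 7)
C(a, S) = 4 (C(a, S) = 1/(7 - 27/4) = 1/(¼) = 4)
C(11, -9)² = 4² = 16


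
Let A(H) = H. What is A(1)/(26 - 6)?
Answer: 1/20 ≈ 0.050000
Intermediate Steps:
A(1)/(26 - 6) = 1/(26 - 6) = 1/20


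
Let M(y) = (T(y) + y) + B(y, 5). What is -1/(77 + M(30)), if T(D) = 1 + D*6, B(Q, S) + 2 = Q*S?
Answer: -1/436 ≈ -0.0022936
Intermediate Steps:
B(Q, S) = -2 + Q*S
T(D) = 1 + 6*D
M(y) = -1 + 12*y (M(y) = ((1 + 6*y) + y) + (-2 + y*5) = (1 + 7*y) + (-2 + 5*y) = -1 + 12*y)
-1/(77 + M(30)) = -1/(77 + (-1 + 12*30)) = -1/(77 + (-1 + 360)) = -1/(77 + 359) = -1/436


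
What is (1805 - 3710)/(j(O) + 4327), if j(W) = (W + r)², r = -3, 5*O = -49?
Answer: -47625/112271 ≈ -0.42420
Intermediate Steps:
O = -49/5 (O = (⅕)*(-49) = -49/5 ≈ -9.8000)
j(W) = (-3 + W)² (j(W) = (W - 3)² = (-3 + W)²)
(1805 - 3710)/(j(O) + 4327) = (1805 - 3710)/((-3 - 49/5)² + 4327) = -1905/((-64/5)² + 4327) = -1905/(4096/25 + 4327) = -1905/112271/25 = -1905*25/112271 = -47625/112271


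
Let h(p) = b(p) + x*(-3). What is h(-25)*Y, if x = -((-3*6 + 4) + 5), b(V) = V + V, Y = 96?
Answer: -7392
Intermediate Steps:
b(V) = 2*V
x = 9 (x = -((-18 + 4) + 5) = -(-14 + 5) = -1*(-9) = 9)
h(p) = -27 + 2*p (h(p) = 2*p + 9*(-3) = 2*p - 27 = -27 + 2*p)
h(-25)*Y = (-27 + 2*(-25))*96 = (-27 - 50)*96 = -77*96 = -7392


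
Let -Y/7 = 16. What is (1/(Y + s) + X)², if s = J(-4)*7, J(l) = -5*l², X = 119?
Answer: 6394721089/451584 ≈ 14161.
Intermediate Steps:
Y = -112 (Y = -7*16 = -112)
s = -560 (s = -5*(-4)²*7 = -5*16*7 = -80*7 = -560)
(1/(Y + s) + X)² = (1/(-112 - 560) + 119)² = (1/(-672) + 119)² = (-1/672 + 119)² = (79967/672)² = 6394721089/451584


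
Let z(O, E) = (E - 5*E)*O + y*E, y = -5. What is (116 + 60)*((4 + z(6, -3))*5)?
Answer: 80080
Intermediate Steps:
z(O, E) = -5*E - 4*E*O (z(O, E) = (E - 5*E)*O - 5*E = (-4*E)*O - 5*E = -4*E*O - 5*E = -5*E - 4*E*O)
(116 + 60)*((4 + z(6, -3))*5) = (116 + 60)*((4 - 1*(-3)*(5 + 4*6))*5) = 176*((4 - 1*(-3)*(5 + 24))*5) = 176*((4 - 1*(-3)*29)*5) = 176*((4 + 87)*5) = 176*(91*5) = 176*455 = 80080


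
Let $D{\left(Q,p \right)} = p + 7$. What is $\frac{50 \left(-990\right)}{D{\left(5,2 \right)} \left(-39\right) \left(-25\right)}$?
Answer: $- \frac{220}{39} \approx -5.641$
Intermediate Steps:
$D{\left(Q,p \right)} = 7 + p$
$\frac{50 \left(-990\right)}{D{\left(5,2 \right)} \left(-39\right) \left(-25\right)} = \frac{50 \left(-990\right)}{\left(7 + 2\right) \left(-39\right) \left(-25\right)} = - \frac{49500}{9 \left(-39\right) \left(-25\right)} = - \frac{49500}{\left(-351\right) \left(-25\right)} = - \frac{49500}{8775} = \left(-49500\right) \frac{1}{8775} = - \frac{220}{39}$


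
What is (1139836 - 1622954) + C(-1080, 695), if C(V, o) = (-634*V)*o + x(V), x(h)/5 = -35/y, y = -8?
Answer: 3803178431/8 ≈ 4.7540e+8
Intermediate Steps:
x(h) = 175/8 (x(h) = 5*(-35/(-8)) = 5*(-35*(-⅛)) = 5*(35/8) = 175/8)
C(V, o) = 175/8 - 634*V*o (C(V, o) = (-634*V)*o + 175/8 = -634*V*o + 175/8 = 175/8 - 634*V*o)
(1139836 - 1622954) + C(-1080, 695) = (1139836 - 1622954) + (175/8 - 634*(-1080)*695) = -483118 + (175/8 + 475880400) = -483118 + 3807043375/8 = 3803178431/8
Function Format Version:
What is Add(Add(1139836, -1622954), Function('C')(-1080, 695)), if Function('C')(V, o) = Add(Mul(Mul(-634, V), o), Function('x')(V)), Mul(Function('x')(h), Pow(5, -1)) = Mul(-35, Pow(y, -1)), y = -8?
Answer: Rational(3803178431, 8) ≈ 4.7540e+8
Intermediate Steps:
Function('x')(h) = Rational(175, 8) (Function('x')(h) = Mul(5, Mul(-35, Pow(-8, -1))) = Mul(5, Mul(-35, Rational(-1, 8))) = Mul(5, Rational(35, 8)) = Rational(175, 8))
Function('C')(V, o) = Add(Rational(175, 8), Mul(-634, V, o)) (Function('C')(V, o) = Add(Mul(Mul(-634, V), o), Rational(175, 8)) = Add(Mul(-634, V, o), Rational(175, 8)) = Add(Rational(175, 8), Mul(-634, V, o)))
Add(Add(1139836, -1622954), Function('C')(-1080, 695)) = Add(Add(1139836, -1622954), Add(Rational(175, 8), Mul(-634, -1080, 695))) = Add(-483118, Add(Rational(175, 8), 475880400)) = Add(-483118, Rational(3807043375, 8)) = Rational(3803178431, 8)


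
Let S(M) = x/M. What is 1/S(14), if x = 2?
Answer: 7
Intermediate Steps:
S(M) = 2/M
1/S(14) = 1/(2/14) = 1/(2*(1/14)) = 1/(⅐) = 7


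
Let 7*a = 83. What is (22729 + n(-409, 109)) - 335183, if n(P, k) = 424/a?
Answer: -25930714/83 ≈ -3.1242e+5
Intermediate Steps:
a = 83/7 (a = (1/7)*83 = 83/7 ≈ 11.857)
n(P, k) = 2968/83 (n(P, k) = 424/(83/7) = 424*(7/83) = 2968/83)
(22729 + n(-409, 109)) - 335183 = (22729 + 2968/83) - 335183 = 1889475/83 - 335183 = -25930714/83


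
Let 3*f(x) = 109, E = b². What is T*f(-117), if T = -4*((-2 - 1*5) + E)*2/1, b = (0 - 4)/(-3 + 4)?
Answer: -2616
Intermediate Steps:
b = -4 (b = -4/1 = -4*1 = -4)
E = 16 (E = (-4)² = 16)
f(x) = 109/3 (f(x) = (⅓)*109 = 109/3)
T = -72 (T = -4*((-2 - 1*5) + 16)*2/1 = -4*((-2 - 5) + 16)*2*1 = -4*(-7 + 16)*2 = -36*2 = -4*18 = -72)
T*f(-117) = -72*109/3 = -2616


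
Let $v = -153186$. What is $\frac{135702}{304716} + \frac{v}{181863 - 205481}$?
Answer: $\frac{4156936251}{599731874} \approx 6.9313$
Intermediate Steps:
$\frac{135702}{304716} + \frac{v}{181863 - 205481} = \frac{135702}{304716} - \frac{153186}{181863 - 205481} = 135702 \cdot \frac{1}{304716} - \frac{153186}{181863 - 205481} = \frac{22617}{50786} - \frac{153186}{-23618} = \frac{22617}{50786} - - \frac{76593}{11809} = \frac{22617}{50786} + \frac{76593}{11809} = \frac{4156936251}{599731874}$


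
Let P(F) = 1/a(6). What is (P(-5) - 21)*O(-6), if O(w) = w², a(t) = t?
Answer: -750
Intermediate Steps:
P(F) = ⅙ (P(F) = 1/6 = ⅙)
(P(-5) - 21)*O(-6) = (⅙ - 21)*(-6)² = -125/6*36 = -750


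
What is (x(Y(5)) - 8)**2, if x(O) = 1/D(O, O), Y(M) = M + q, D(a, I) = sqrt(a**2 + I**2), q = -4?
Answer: (16 - sqrt(2))**2/4 ≈ 53.186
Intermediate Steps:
D(a, I) = sqrt(I**2 + a**2)
Y(M) = -4 + M (Y(M) = M - 4 = -4 + M)
x(O) = sqrt(2)/(2*sqrt(O**2)) (x(O) = 1/(sqrt(O**2 + O**2)) = 1/(sqrt(2*O**2)) = 1/(sqrt(2)*sqrt(O**2)) = sqrt(2)/(2*sqrt(O**2)))
(x(Y(5)) - 8)**2 = (sqrt(2)/(2*sqrt((-4 + 5)**2)) - 8)**2 = (sqrt(2)/(2*sqrt(1**2)) - 8)**2 = (sqrt(2)/(2*sqrt(1)) - 8)**2 = ((1/2)*sqrt(2)*1 - 8)**2 = (sqrt(2)/2 - 8)**2 = (-8 + sqrt(2)/2)**2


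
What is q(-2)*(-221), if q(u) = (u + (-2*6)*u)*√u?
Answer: -4862*I*√2 ≈ -6875.9*I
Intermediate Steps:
q(u) = -11*u^(3/2) (q(u) = (u - 12*u)*√u = (-11*u)*√u = -11*u^(3/2))
q(-2)*(-221) = -(-22)*I*√2*(-221) = (22*I*√2)*(-221) = -4862*I*√2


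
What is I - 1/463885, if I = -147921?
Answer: -68618333086/463885 ≈ -1.4792e+5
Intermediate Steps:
I - 1/463885 = -147921 - 1/463885 = -68618333086/463885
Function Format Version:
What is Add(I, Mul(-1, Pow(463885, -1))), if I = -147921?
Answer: Rational(-68618333086, 463885) ≈ -1.4792e+5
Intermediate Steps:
Add(I, Mul(-1, Pow(463885, -1))) = Add(-147921, Mul(-1, Pow(463885, -1))) = Add(-147921, Mul(-1, Rational(1, 463885))) = Add(-147921, Rational(-1, 463885)) = Rational(-68618333086, 463885)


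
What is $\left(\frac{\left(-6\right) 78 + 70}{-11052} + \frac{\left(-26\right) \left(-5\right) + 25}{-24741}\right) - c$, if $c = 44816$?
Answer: $- \frac{75644248767}{1687886} \approx -44816.0$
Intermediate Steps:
$\left(\frac{\left(-6\right) 78 + 70}{-11052} + \frac{\left(-26\right) \left(-5\right) + 25}{-24741}\right) - c = \left(\frac{\left(-6\right) 78 + 70}{-11052} + \frac{\left(-26\right) \left(-5\right) + 25}{-24741}\right) - 44816 = \left(\left(-468 + 70\right) \left(- \frac{1}{11052}\right) + \left(130 + 25\right) \left(- \frac{1}{24741}\right)\right) - 44816 = \left(\left(-398\right) \left(- \frac{1}{11052}\right) + 155 \left(- \frac{1}{24741}\right)\right) - 44816 = \left(\frac{199}{5526} - \frac{155}{24741}\right) - 44816 = \frac{50209}{1687886} - 44816 = - \frac{75644248767}{1687886}$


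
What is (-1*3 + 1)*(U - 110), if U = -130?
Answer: 480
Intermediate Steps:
(-1*3 + 1)*(U - 110) = (-1*3 + 1)*(-130 - 110) = (-3 + 1)*(-240) = -2*(-240) = 480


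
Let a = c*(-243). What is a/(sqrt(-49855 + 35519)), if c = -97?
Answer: -23571*I*sqrt(14)/448 ≈ -196.86*I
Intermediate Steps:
a = 23571 (a = -97*(-243) = 23571)
a/(sqrt(-49855 + 35519)) = 23571/(sqrt(-49855 + 35519)) = 23571/(sqrt(-14336)) = 23571/((32*I*sqrt(14))) = 23571*(-I*sqrt(14)/448) = -23571*I*sqrt(14)/448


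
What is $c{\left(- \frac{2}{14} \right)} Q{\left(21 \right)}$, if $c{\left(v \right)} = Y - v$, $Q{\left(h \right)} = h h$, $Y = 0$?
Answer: $63$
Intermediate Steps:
$Q{\left(h \right)} = h^{2}$
$c{\left(v \right)} = - v$ ($c{\left(v \right)} = 0 - v = - v$)
$c{\left(- \frac{2}{14} \right)} Q{\left(21 \right)} = - \frac{-2}{14} \cdot 21^{2} = - \frac{-2}{14} \cdot 441 = \left(-1\right) \left(- \frac{1}{7}\right) 441 = \frac{1}{7} \cdot 441 = 63$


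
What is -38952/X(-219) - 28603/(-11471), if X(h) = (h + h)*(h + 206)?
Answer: -47325485/10885979 ≈ -4.3474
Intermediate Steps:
X(h) = 2*h*(206 + h) (X(h) = (2*h)*(206 + h) = 2*h*(206 + h))
-38952/X(-219) - 28603/(-11471) = -38952*(-1/(438*(206 - 219))) - 28603/(-11471) = -38952/(2*(-219)*(-13)) - 28603*(-1/11471) = -38952/5694 + 28603/11471 = -38952*1/5694 + 28603/11471 = -6492/949 + 28603/11471 = -47325485/10885979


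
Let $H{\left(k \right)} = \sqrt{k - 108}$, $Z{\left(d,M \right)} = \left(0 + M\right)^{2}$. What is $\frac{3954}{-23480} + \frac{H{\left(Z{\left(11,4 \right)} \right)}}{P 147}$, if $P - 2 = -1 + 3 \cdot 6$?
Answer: $- \frac{1977}{11740} + \frac{2 i \sqrt{23}}{2793} \approx -0.1684 + 0.0034342 i$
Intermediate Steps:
$P = 19$ ($P = 2 + \left(-1 + 3 \cdot 6\right) = 2 + \left(-1 + 18\right) = 2 + 17 = 19$)
$Z{\left(d,M \right)} = M^{2}$
$H{\left(k \right)} = \sqrt{-108 + k}$
$\frac{3954}{-23480} + \frac{H{\left(Z{\left(11,4 \right)} \right)}}{P 147} = \frac{3954}{-23480} + \frac{\sqrt{-108 + 4^{2}}}{19 \cdot 147} = 3954 \left(- \frac{1}{23480}\right) + \frac{\sqrt{-108 + 16}}{2793} = - \frac{1977}{11740} + \sqrt{-92} \cdot \frac{1}{2793} = - \frac{1977}{11740} + 2 i \sqrt{23} \cdot \frac{1}{2793} = - \frac{1977}{11740} + \frac{2 i \sqrt{23}}{2793}$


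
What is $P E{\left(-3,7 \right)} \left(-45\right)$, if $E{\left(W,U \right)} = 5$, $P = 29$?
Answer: $-6525$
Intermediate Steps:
$P E{\left(-3,7 \right)} \left(-45\right) = 29 \cdot 5 \left(-45\right) = 145 \left(-45\right) = -6525$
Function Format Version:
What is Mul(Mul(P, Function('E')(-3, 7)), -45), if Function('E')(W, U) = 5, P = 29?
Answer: -6525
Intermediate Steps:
Mul(Mul(P, Function('E')(-3, 7)), -45) = Mul(Mul(29, 5), -45) = Mul(145, -45) = -6525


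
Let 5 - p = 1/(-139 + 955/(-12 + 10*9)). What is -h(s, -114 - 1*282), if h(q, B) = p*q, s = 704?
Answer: -34857152/9887 ≈ -3525.6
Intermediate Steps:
p = 49513/9887 (p = 5 - 1/(-139 + 955/(-12 + 10*9)) = 5 - 1/(-139 + 955/(-12 + 90)) = 5 - 1/(-139 + 955/78) = 5 - 1/(-9887/78) = 5 - 1*(-78/9887) = 5 + 78/9887 = 49513/9887 ≈ 5.0079)
h(q, B) = 49513*q/9887
-h(s, -114 - 1*282) = -49513*704/9887 = -1*34857152/9887 = -34857152/9887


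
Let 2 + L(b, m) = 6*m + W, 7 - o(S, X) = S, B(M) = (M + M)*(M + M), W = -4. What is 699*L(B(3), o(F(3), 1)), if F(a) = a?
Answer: 12582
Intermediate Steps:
B(M) = 4*M² (B(M) = (2*M)*(2*M) = 4*M²)
o(S, X) = 7 - S
L(b, m) = -6 + 6*m (L(b, m) = -2 + (6*m - 4) = -2 + (-4 + 6*m) = -6 + 6*m)
699*L(B(3), o(F(3), 1)) = 699*(-6 + 6*(7 - 1*3)) = 699*(-6 + 6*(7 - 3)) = 699*(-6 + 6*4) = 699*(-6 + 24) = 699*18 = 12582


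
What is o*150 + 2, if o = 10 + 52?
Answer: 9302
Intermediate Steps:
o = 62
o*150 + 2 = 62*150 + 2 = 9300 + 2 = 9302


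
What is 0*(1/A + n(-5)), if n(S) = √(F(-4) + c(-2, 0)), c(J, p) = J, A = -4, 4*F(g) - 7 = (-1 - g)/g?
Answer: 0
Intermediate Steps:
F(g) = 7/4 + (-1 - g)/(4*g) (F(g) = 7/4 + ((-1 - g)/g)/4 = 7/4 + (-1 - g)/(4*g))
n(S) = I*√7/4 (n(S) = √((¼)*(-1 + 6*(-4))/(-4) - 2) = √((¼)*(-¼)*(-1 - 24) - 2) = √((¼)*(-¼)*(-25) - 2) = √(25/16 - 2) = √(-7/16) = I*√7/4)
0*(1/A + n(-5)) = 0*(1/(-4) + I*√7/4) = 0*(-¼ + I*√7/4) = 0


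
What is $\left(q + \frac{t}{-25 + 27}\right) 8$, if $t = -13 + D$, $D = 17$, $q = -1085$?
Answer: $-8664$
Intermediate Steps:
$t = 4$ ($t = -13 + 17 = 4$)
$\left(q + \frac{t}{-25 + 27}\right) 8 = \left(-1085 + \frac{4}{-25 + 27}\right) 8 = \left(-1085 + \frac{4}{2}\right) 8 = \left(-1085 + 4 \cdot \frac{1}{2}\right) 8 = \left(-1085 + 2\right) 8 = \left(-1083\right) 8 = -8664$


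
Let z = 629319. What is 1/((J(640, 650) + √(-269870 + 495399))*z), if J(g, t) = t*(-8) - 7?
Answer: -5207/16920701335080 - √225529/16920701335080 ≈ -3.3580e-10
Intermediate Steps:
J(g, t) = -7 - 8*t (J(g, t) = -8*t - 7 = -7 - 8*t)
1/((J(640, 650) + √(-269870 + 495399))*z) = 1/(((-7 - 8*650) + √(-269870 + 495399))*629319) = (1/629319)/((-7 - 5200) + √225529) = (1/629319)/(-5207 + √225529) = 1/(629319*(-5207 + √225529))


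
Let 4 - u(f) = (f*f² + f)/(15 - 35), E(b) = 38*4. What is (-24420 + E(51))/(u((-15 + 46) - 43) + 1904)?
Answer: -24268/1821 ≈ -13.327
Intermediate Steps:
E(b) = 152
u(f) = 4 + f/20 + f³/20 (u(f) = 4 - (f*f² + f)/(15 - 35) = 4 - (f³ + f)/(-20) = 4 - (f + f³)*(-1)/20 = 4 - (-f/20 - f³/20) = 4 + (f/20 + f³/20) = 4 + f/20 + f³/20)
(-24420 + E(51))/(u((-15 + 46) - 43) + 1904) = (-24420 + 152)/((4 + ((-15 + 46) - 43)/20 + ((-15 + 46) - 43)³/20) + 1904) = -24268/((4 + (31 - 43)/20 + (31 - 43)³/20) + 1904) = -24268/((4 + (1/20)*(-12) + (1/20)*(-12)³) + 1904) = -24268/((4 - ⅗ + (1/20)*(-1728)) + 1904) = -24268/((4 - ⅗ - 432/5) + 1904) = -24268/(-83 + 1904) = -24268/1821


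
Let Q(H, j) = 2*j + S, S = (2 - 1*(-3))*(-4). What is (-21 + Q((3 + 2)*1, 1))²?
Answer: 1521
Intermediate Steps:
S = -20 (S = (2 + 3)*(-4) = 5*(-4) = -20)
Q(H, j) = -20 + 2*j (Q(H, j) = 2*j - 20 = -20 + 2*j)
(-21 + Q((3 + 2)*1, 1))² = (-21 + (-20 + 2*1))² = (-21 + (-20 + 2))² = (-21 - 18)² = (-39)² = 1521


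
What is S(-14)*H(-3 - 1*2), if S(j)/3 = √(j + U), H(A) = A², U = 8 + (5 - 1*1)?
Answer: 75*I*√2 ≈ 106.07*I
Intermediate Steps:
U = 12 (U = 8 + (5 - 1) = 8 + 4 = 12)
S(j) = 3*√(12 + j) (S(j) = 3*√(j + 12) = 3*√(12 + j))
S(-14)*H(-3 - 1*2) = (3*√(12 - 14))*(-3 - 1*2)² = (3*√(-2))*(-3 - 2)² = (3*(I*√2))*(-5)² = (3*I*√2)*25 = 75*I*√2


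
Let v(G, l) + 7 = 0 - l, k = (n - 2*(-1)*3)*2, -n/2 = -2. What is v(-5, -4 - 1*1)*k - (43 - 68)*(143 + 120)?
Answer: 6535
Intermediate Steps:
n = 4 (n = -2*(-2) = 4)
k = 20 (k = (4 - 2*(-1)*3)*2 = (4 + 2*3)*2 = (4 + 6)*2 = 10*2 = 20)
v(G, l) = -7 - l (v(G, l) = -7 + (0 - l) = -7 - l)
v(-5, -4 - 1*1)*k - (43 - 68)*(143 + 120) = (-7 - (-4 - 1*1))*20 - (43 - 68)*(143 + 120) = (-7 - (-4 - 1))*20 - (-25)*263 = (-7 - 1*(-5))*20 - 1*(-6575) = (-7 + 5)*20 + 6575 = -2*20 + 6575 = -40 + 6575 = 6535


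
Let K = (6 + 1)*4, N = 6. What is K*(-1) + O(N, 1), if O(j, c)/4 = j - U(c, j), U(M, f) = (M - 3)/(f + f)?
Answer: -10/3 ≈ -3.3333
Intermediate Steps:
U(M, f) = (-3 + M)/(2*f) (U(M, f) = (-3 + M)/((2*f)) = (-3 + M)*(1/(2*f)) = (-3 + M)/(2*f))
K = 28 (K = 7*4 = 28)
O(j, c) = 4*j - 2*(-3 + c)/j (O(j, c) = 4*(j - (-3 + c)/(2*j)) = 4*j - 2*(-3 + c)/j)
K*(-1) + O(N, 1) = 28*(-1) + 2*(3 - 1*1 + 2*6²)/6 = -28 + 2*(⅙)*(3 - 1 + 2*36) = -28 + 2*(⅙)*(3 - 1 + 72) = -28 + 2*(⅙)*74 = -28 + 74/3 = -10/3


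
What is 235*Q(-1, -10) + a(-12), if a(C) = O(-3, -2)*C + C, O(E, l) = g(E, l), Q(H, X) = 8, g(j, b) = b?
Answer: 1892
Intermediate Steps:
O(E, l) = l
a(C) = -C (a(C) = -2*C + C = -C)
235*Q(-1, -10) + a(-12) = 235*8 - 1*(-12) = 1880 + 12 = 1892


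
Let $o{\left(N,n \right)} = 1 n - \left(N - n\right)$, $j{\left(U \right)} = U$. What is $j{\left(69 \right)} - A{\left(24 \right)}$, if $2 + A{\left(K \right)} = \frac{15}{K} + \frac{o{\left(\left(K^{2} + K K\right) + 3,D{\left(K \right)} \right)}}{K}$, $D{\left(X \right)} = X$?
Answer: $\frac{233}{2} \approx 116.5$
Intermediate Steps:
$o{\left(N,n \right)} = - N + 2 n$ ($o{\left(N,n \right)} = n - \left(N - n\right) = - N + 2 n$)
$A{\left(K \right)} = -2 + \frac{15}{K} + \frac{-3 - 2 K^{2} + 2 K}{K}$ ($A{\left(K \right)} = -2 + \left(\frac{15}{K} + \frac{- (\left(K^{2} + K K\right) + 3) + 2 K}{K}\right) = -2 + \left(\frac{15}{K} + \frac{- (\left(K^{2} + K^{2}\right) + 3) + 2 K}{K}\right) = -2 + \left(\frac{15}{K} + \frac{- (2 K^{2} + 3) + 2 K}{K}\right) = -2 + \left(\frac{15}{K} + \frac{- (3 + 2 K^{2}) + 2 K}{K}\right) = -2 + \left(\frac{15}{K} + \frac{\left(-3 - 2 K^{2}\right) + 2 K}{K}\right) = -2 + \left(\frac{15}{K} + \frac{-3 - 2 K^{2} + 2 K}{K}\right) = -2 + \frac{15}{K} + \frac{-3 - 2 K^{2} + 2 K}{K}$)
$j{\left(69 \right)} - A{\left(24 \right)} = 69 - \left(\left(-2\right) 24 + \frac{12}{24}\right) = 69 - \left(-48 + 12 \cdot \frac{1}{24}\right) = 69 - \left(-48 + \frac{1}{2}\right) = 69 - - \frac{95}{2} = 69 + \frac{95}{2} = \frac{233}{2}$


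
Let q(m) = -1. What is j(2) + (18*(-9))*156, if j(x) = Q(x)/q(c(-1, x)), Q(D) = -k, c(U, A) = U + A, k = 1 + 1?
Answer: -25270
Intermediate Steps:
k = 2
c(U, A) = A + U
Q(D) = -2 (Q(D) = -1*2 = -2)
j(x) = 2 (j(x) = -2/(-1) = -2*(-1) = 2)
j(2) + (18*(-9))*156 = 2 + (18*(-9))*156 = 2 - 162*156 = 2 - 25272 = -25270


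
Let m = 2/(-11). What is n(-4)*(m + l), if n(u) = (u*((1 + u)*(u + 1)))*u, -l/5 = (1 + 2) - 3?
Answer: -288/11 ≈ -26.182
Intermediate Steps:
m = -2/11 (m = 2*(-1/11) = -2/11 ≈ -0.18182)
l = 0 (l = -5*((1 + 2) - 3) = -5*(3 - 3) = -5*0 = 0)
n(u) = u²*(1 + u)² (n(u) = (u*((1 + u)*(1 + u)))*u = (u*(1 + u)²)*u = u²*(1 + u)²)
n(-4)*(m + l) = ((-4)²*(1 - 4)²)*(-2/11 + 0) = (16*(-3)²)*(-2/11) = (16*9)*(-2/11) = 144*(-2/11) = -288/11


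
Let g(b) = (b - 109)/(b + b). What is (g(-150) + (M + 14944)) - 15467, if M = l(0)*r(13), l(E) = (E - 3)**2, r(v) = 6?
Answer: -140441/300 ≈ -468.14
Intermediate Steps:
l(E) = (-3 + E)**2
g(b) = (-109 + b)/(2*b) (g(b) = (-109 + b)/((2*b)) = (-109 + b)*(1/(2*b)) = (-109 + b)/(2*b))
M = 54 (M = (-3 + 0)**2*6 = (-3)**2*6 = 9*6 = 54)
(g(-150) + (M + 14944)) - 15467 = ((1/2)*(-109 - 150)/(-150) + (54 + 14944)) - 15467 = ((1/2)*(-1/150)*(-259) + 14998) - 15467 = (259/300 + 14998) - 15467 = 4499659/300 - 15467 = -140441/300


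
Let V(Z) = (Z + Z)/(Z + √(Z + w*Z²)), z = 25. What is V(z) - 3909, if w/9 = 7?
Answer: -6062909/1551 + 20*√394/1551 ≈ -3908.8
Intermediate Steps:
w = 63 (w = 9*7 = 63)
V(Z) = 2*Z/(Z + √(Z + 63*Z²)) (V(Z) = (Z + Z)/(Z + √(Z + 63*Z²)) = (2*Z)/(Z + √(Z + 63*Z²)) = 2*Z/(Z + √(Z + 63*Z²)))
V(z) - 3909 = 2*25/(25 + √(25*(1 + 63*25))) - 3909 = 2*25/(25 + √(25*(1 + 1575))) - 3909 = 2*25/(25 + √(25*1576)) - 3909 = 2*25/(25 + √39400) - 3909 = 2*25/(25 + 10*√394) - 3909 = 50/(25 + 10*√394) - 3909 = -3909 + 50/(25 + 10*√394)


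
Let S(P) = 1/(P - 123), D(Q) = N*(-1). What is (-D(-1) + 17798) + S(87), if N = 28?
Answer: 641735/36 ≈ 17826.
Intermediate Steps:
D(Q) = -28 (D(Q) = 28*(-1) = -28)
S(P) = 1/(-123 + P)
(-D(-1) + 17798) + S(87) = (-1*(-28) + 17798) + 1/(-123 + 87) = (28 + 17798) + 1/(-36) = 17826 - 1/36 = 641735/36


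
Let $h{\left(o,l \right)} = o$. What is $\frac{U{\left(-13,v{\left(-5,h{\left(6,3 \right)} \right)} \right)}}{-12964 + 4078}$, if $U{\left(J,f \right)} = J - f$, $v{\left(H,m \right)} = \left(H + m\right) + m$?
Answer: $\frac{10}{4443} \approx 0.0022507$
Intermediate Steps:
$v{\left(H,m \right)} = H + 2 m$
$\frac{U{\left(-13,v{\left(-5,h{\left(6,3 \right)} \right)} \right)}}{-12964 + 4078} = \frac{-13 - \left(-5 + 2 \cdot 6\right)}{-12964 + 4078} = \frac{-13 - \left(-5 + 12\right)}{-8886} = \left(-13 - 7\right) \left(- \frac{1}{8886}\right) = \left(-20\right) \left(- \frac{1}{8886}\right) = \frac{10}{4443}$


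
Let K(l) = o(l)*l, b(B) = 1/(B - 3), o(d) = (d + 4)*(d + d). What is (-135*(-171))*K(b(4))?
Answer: 230850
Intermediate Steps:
o(d) = 2*d*(4 + d) (o(d) = (4 + d)*(2*d) = 2*d*(4 + d))
b(B) = 1/(-3 + B)
K(l) = 2*l**2*(4 + l) (K(l) = (2*l*(4 + l))*l = 2*l**2*(4 + l))
(-135*(-171))*K(b(4)) = (-135*(-171))*(2*(1/(-3 + 4))**2*(4 + 1/(-3 + 4))) = 23085*(2*(1/1)**2*(4 + 1/1)) = 23085*(2*1**2*(4 + 1)) = 23085*(2*1*5) = 23085*10 = 230850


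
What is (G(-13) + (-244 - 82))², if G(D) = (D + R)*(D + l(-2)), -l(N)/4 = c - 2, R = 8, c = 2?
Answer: 68121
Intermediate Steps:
l(N) = 0 (l(N) = -4*(2 - 2) = -4*0 = 0)
G(D) = D*(8 + D) (G(D) = (D + 8)*(D + 0) = (8 + D)*D = D*(8 + D))
(G(-13) + (-244 - 82))² = (-13*(8 - 13) + (-244 - 82))² = (-13*(-5) - 326)² = (65 - 326)² = (-261)² = 68121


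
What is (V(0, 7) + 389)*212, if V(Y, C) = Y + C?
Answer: 83952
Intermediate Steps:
V(Y, C) = C + Y
(V(0, 7) + 389)*212 = ((7 + 0) + 389)*212 = (7 + 389)*212 = 396*212 = 83952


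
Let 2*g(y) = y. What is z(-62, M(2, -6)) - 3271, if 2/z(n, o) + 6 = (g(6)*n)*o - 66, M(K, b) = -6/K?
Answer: -794852/243 ≈ -3271.0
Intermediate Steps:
g(y) = y/2
z(n, o) = 2/(-72 + 3*n*o) (z(n, o) = 2/(-6 + ((((½)*6)*n)*o - 66)) = 2/(-6 + ((3*n)*o - 66)) = 2/(-6 + (3*n*o - 66)) = 2/(-6 + (-66 + 3*n*o)) = 2/(-72 + 3*n*o))
z(-62, M(2, -6)) - 3271 = 2/(3*(-24 - (-372)/2)) - 3271 = 2/(3*(-24 - 62*(-3))) - 3271 = 2/(3*(-24 + 186)) - 3271 = (⅔)/162 - 3271 = (⅔)*(1/162) - 3271 = 1/243 - 3271 = -794852/243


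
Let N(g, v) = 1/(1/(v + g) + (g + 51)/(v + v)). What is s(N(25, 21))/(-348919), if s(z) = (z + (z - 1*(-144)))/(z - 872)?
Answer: 128334/268947114119 ≈ 4.7717e-7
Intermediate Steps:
N(g, v) = 1/(1/(g + v) + (51 + g)/(2*v)) (N(g, v) = 1/(1/(g + v) + (51 + g)/((2*v))) = 1/(1/(g + v) + (51 + g)*(1/(2*v))) = 1/(1/(g + v) + (51 + g)/(2*v)))
s(z) = (144 + 2*z)/(-872 + z) (s(z) = (z + (z + 144))/(-872 + z) = (z + (144 + z))/(-872 + z) = (144 + 2*z)/(-872 + z))
s(N(25, 21))/(-348919) = (2*(72 + 2*21*(25 + 21)/(25**2 + 51*25 + 53*21 + 25*21))/(-872 + 2*21*(25 + 21)/(25**2 + 51*25 + 53*21 + 25*21)))/(-348919) = (2*(72 + 2*21*46/(625 + 1275 + 1113 + 525))/(-872 + 2*21*46/(625 + 1275 + 1113 + 525)))*(-1/348919) = (2*(72 + 2*21*46/3538)/(-872 + 2*21*46/3538))*(-1/348919) = (2*(72 + 2*21*(1/3538)*46)/(-872 + 2*21*(1/3538)*46))*(-1/348919) = (2*(72 + 966/1769)/(-872 + 966/1769))*(-1/348919) = (2*(128334/1769)/(-1541602/1769))*(-1/348919) = (2*(-1769/1541602)*(128334/1769))*(-1/348919) = -128334/770801*(-1/348919) = 128334/268947114119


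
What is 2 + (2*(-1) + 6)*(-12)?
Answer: -46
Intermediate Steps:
2 + (2*(-1) + 6)*(-12) = 2 + (-2 + 6)*(-12) = 2 + 4*(-12) = 2 - 48 = -46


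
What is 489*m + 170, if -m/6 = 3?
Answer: -8632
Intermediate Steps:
m = -18 (m = -6*3 = -18)
489*m + 170 = 489*(-18) + 170 = -8802 + 170 = -8632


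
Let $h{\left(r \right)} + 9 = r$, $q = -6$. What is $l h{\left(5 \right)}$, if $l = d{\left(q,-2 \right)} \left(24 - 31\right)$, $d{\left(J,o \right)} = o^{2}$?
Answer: $112$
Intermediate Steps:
$h{\left(r \right)} = -9 + r$
$l = -28$ ($l = \left(-2\right)^{2} \left(24 - 31\right) = 4 \left(-7\right) = -28$)
$l h{\left(5 \right)} = - 28 \left(-9 + 5\right) = \left(-28\right) \left(-4\right) = 112$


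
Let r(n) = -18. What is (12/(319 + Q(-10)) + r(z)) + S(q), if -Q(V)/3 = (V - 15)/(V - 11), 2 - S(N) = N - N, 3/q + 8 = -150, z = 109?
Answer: -2937/184 ≈ -15.962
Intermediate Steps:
q = -3/158 (q = 3/(-8 - 150) = 3/(-158) = 3*(-1/158) = -3/158 ≈ -0.018987)
S(N) = 2 (S(N) = 2 - (N - N) = 2 - 1*0 = 2 + 0 = 2)
Q(V) = -3*(-15 + V)/(-11 + V) (Q(V) = -3*(V - 15)/(V - 11) = -3*(-15 + V)/(-11 + V))
(12/(319 + Q(-10)) + r(z)) + S(q) = (12/(319 + 3*(15 - 1*(-10))/(-11 - 10)) - 18) + 2 = (12/(319 + 3*(15 + 10)/(-21)) - 18) + 2 = (12/(319 + 3*(-1/21)*25) - 18) + 2 = (12/(319 - 25/7) - 18) + 2 = (12/(2208/7) - 18) + 2 = ((7/2208)*12 - 18) + 2 = (7/184 - 18) + 2 = -3305/184 + 2 = -2937/184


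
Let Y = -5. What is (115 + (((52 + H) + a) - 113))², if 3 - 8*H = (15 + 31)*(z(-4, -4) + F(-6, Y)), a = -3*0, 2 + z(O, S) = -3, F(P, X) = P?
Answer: 885481/64 ≈ 13836.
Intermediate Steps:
z(O, S) = -5 (z(O, S) = -2 - 3 = -5)
a = 0
H = 509/8 (H = 3/8 - (15 + 31)*(-5 - 6)/8 = 3/8 - 23*(-11)/4 = 3/8 - ⅛*(-506) = 3/8 + 253/4 = 509/8 ≈ 63.625)
(115 + (((52 + H) + a) - 113))² = (115 + (((52 + 509/8) + 0) - 113))² = (115 + ((925/8 + 0) - 113))² = (115 + (925/8 - 113))² = (115 + 21/8)² = (941/8)² = 885481/64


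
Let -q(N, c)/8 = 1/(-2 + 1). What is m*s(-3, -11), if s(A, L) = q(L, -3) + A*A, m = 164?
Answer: 2788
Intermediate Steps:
q(N, c) = 8 (q(N, c) = -8/(-2 + 1) = -8/(-1) = -8*(-1) = 8)
s(A, L) = 8 + A² (s(A, L) = 8 + A*A = 8 + A²)
m*s(-3, -11) = 164*(8 + (-3)²) = 164*(8 + 9) = 164*17 = 2788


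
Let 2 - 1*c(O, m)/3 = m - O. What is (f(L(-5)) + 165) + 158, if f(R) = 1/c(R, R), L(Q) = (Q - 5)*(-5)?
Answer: 1939/6 ≈ 323.17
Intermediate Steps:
c(O, m) = 6 - 3*m + 3*O (c(O, m) = 6 - 3*(m - O) = 6 + (-3*m + 3*O) = 6 - 3*m + 3*O)
L(Q) = 25 - 5*Q (L(Q) = (-5 + Q)*(-5) = 25 - 5*Q)
f(R) = ⅙ (f(R) = 1/(6 - 3*R + 3*R) = 1/6 = ⅙)
(f(L(-5)) + 165) + 158 = (⅙ + 165) + 158 = 991/6 + 158 = 1939/6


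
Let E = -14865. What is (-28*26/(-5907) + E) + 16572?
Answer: 10083977/5907 ≈ 1707.1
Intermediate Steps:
(-28*26/(-5907) + E) + 16572 = (-28*26/(-5907) - 14865) + 16572 = (-728*(-1/5907) - 14865) + 16572 = (728/5907 - 14865) + 16572 = -87806827/5907 + 16572 = 10083977/5907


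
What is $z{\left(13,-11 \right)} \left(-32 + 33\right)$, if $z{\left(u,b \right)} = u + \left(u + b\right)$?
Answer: $15$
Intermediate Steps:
$z{\left(u,b \right)} = b + 2 u$ ($z{\left(u,b \right)} = u + \left(b + u\right) = b + 2 u$)
$z{\left(13,-11 \right)} \left(-32 + 33\right) = \left(-11 + 2 \cdot 13\right) \left(-32 + 33\right) = \left(-11 + 26\right) 1 = 15 \cdot 1 = 15$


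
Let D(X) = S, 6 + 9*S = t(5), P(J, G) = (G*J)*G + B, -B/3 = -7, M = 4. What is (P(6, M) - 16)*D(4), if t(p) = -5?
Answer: -1111/9 ≈ -123.44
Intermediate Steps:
B = 21 (B = -3*(-7) = 21)
P(J, G) = 21 + J*G² (P(J, G) = (G*J)*G + 21 = J*G² + 21 = 21 + J*G²)
S = -11/9 (S = -⅔ + (⅑)*(-5) = -⅔ - 5/9 = -11/9 ≈ -1.2222)
D(X) = -11/9
(P(6, M) - 16)*D(4) = ((21 + 6*4²) - 16)*(-11/9) = ((21 + 6*16) - 16)*(-11/9) = ((21 + 96) - 16)*(-11/9) = (117 - 16)*(-11/9) = 101*(-11/9) = -1111/9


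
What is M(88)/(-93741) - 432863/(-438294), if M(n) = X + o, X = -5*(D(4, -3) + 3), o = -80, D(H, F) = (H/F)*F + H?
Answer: 13545393391/13695372618 ≈ 0.98905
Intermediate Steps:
D(H, F) = 2*H (D(H, F) = H + H = 2*H)
X = -55 (X = -5*(2*4 + 3) = -5*(8 + 3) = -5*11 = -55)
M(n) = -135 (M(n) = -55 - 80 = -135)
M(88)/(-93741) - 432863/(-438294) = -135/(-93741) - 432863/(-438294) = -135*(-1/93741) - 432863*(-1/438294) = 45/31247 + 432863/438294 = 13545393391/13695372618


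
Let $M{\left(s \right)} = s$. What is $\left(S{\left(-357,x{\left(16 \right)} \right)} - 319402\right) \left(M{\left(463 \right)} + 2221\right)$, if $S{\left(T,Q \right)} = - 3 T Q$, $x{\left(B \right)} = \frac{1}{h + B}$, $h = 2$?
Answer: $-857115270$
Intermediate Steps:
$x{\left(B \right)} = \frac{1}{2 + B}$
$S{\left(T,Q \right)} = - 3 Q T$
$\left(S{\left(-357,x{\left(16 \right)} \right)} - 319402\right) \left(M{\left(463 \right)} + 2221\right) = \left(\left(-3\right) \frac{1}{2 + 16} \left(-357\right) - 319402\right) \left(463 + 2221\right) = \left(\left(-3\right) \frac{1}{18} \left(-357\right) - 319402\right) 2684 = \left(\frac{119}{2} - 319402\right) 2684 = \left(- \frac{638685}{2}\right) 2684 = -857115270$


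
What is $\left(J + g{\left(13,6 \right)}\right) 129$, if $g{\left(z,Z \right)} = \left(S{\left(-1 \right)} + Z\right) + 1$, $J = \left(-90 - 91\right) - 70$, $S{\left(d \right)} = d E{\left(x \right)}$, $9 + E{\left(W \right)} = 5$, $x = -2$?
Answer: $-30960$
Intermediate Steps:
$E{\left(W \right)} = -4$ ($E{\left(W \right)} = -9 + 5 = -4$)
$S{\left(d \right)} = - 4 d$ ($S{\left(d \right)} = d \left(-4\right) = - 4 d$)
$J = -251$ ($J = \left(-90 - 91\right) - 70 = -181 - 70 = -251$)
$g{\left(z,Z \right)} = 5 + Z$ ($g{\left(z,Z \right)} = \left(\left(-4\right) \left(-1\right) + Z\right) + 1 = \left(4 + Z\right) + 1 = 5 + Z$)
$\left(J + g{\left(13,6 \right)}\right) 129 = \left(-251 + \left(5 + 6\right)\right) 129 = \left(-251 + 11\right) 129 = \left(-240\right) 129 = -30960$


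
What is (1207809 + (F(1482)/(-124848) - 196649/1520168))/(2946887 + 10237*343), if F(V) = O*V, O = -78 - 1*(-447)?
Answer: 132655749472085/709315497324564 ≈ 0.18702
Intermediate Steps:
O = 369 (O = -78 + 447 = 369)
F(V) = 369*V
(1207809 + (F(1482)/(-124848) - 196649/1520168))/(2946887 + 10237*343) = (1207809 + ((369*1482)/(-124848) - 196649/1520168))/(2946887 + 10237*343) = (1207809 + (546858*(-1/124848) - 196649*1/1520168))/(2946887 + 3511291) = (1207809 + (-10127/2312 - 196649/1520168))/6458178 = (1207809 - 495293557/109832138)*(1/6458178) = (132655749472085/109832138)*(1/6458178) = 132655749472085/709315497324564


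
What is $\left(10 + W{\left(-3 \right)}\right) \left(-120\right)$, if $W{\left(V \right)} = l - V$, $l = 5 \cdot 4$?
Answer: $-3960$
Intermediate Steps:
$l = 20$
$W{\left(V \right)} = 20 - V$
$\left(10 + W{\left(-3 \right)}\right) \left(-120\right) = \left(10 + \left(20 - -3\right)\right) \left(-120\right) = \left(10 + \left(20 + 3\right)\right) \left(-120\right) = \left(10 + 23\right) \left(-120\right) = 33 \left(-120\right) = -3960$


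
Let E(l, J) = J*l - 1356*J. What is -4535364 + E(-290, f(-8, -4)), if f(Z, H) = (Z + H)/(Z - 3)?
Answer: -49908756/11 ≈ -4.5372e+6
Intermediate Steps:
f(Z, H) = (H + Z)/(-3 + Z)
E(l, J) = -1356*J + J*l
-4535364 + E(-290, f(-8, -4)) = -4535364 + ((-4 - 8)/(-3 - 8))*(-1356 - 290) = -4535364 + (-12/(-11))*(-1646) = -4535364 - 1/11*(-12)*(-1646) = -4535364 + (12/11)*(-1646) = -4535364 - 19752/11 = -49908756/11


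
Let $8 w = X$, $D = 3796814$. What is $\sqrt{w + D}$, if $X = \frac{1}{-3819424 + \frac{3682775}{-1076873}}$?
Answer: $\frac{7 \sqrt{20973394436291722362103675974946}}{16452153055708} \approx 1948.5$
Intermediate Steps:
$X = - \frac{1076873}{4113038263927}$ ($X = \frac{1}{-3819424 + 3682775 \left(- \frac{1}{1076873}\right)} = \frac{1}{-3819424 - \frac{3682775}{1076873}} = \frac{1}{- \frac{4113038263927}{1076873}} = - \frac{1076873}{4113038263927} \approx -2.6182 \cdot 10^{-7}$)
$w = - \frac{1076873}{32904306111416}$ ($w = \frac{1}{8} \left(- \frac{1076873}{4113038263927}\right) = - \frac{1076873}{32904306111416} \approx -3.2727 \cdot 10^{-8}$)
$\sqrt{w + D} = \sqrt{- \frac{1076873}{32904306111416} + 3796814} = \sqrt{\frac{124931530104108751751}{32904306111416}} = \frac{7 \sqrt{20973394436291722362103675974946}}{16452153055708}$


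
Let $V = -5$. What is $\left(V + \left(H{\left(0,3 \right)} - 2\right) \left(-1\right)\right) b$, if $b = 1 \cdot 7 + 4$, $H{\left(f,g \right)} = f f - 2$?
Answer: $-11$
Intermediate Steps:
$H{\left(f,g \right)} = -2 + f^{2}$ ($H{\left(f,g \right)} = f^{2} - 2 = -2 + f^{2}$)
$b = 11$ ($b = 7 + 4 = 11$)
$\left(V + \left(H{\left(0,3 \right)} - 2\right) \left(-1\right)\right) b = \left(-5 + \left(\left(-2 + 0^{2}\right) - 2\right) \left(-1\right)\right) 11 = \left(-5 + \left(\left(-2 + 0\right) - 2\right) \left(-1\right)\right) 11 = \left(-5 + \left(-2 - 2\right) \left(-1\right)\right) 11 = \left(-5 - -4\right) 11 = \left(-5 + 4\right) 11 = \left(-1\right) 11 = -11$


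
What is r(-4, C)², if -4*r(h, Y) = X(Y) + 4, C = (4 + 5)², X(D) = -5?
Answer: 1/16 ≈ 0.062500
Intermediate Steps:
C = 81 (C = 9² = 81)
r(h, Y) = ¼ (r(h, Y) = -(-5 + 4)/4 = -¼*(-1) = ¼)
r(-4, C)² = (¼)² = 1/16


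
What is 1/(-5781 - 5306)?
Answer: -1/11087 ≈ -9.0196e-5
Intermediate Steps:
1/(-5781 - 5306) = 1/(-11087) = -1/11087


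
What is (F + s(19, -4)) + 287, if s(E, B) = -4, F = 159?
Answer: 442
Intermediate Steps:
(F + s(19, -4)) + 287 = (159 - 4) + 287 = 155 + 287 = 442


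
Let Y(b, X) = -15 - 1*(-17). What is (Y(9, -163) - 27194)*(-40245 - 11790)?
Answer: 1414935720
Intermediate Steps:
Y(b, X) = 2 (Y(b, X) = -15 + 17 = 2)
(Y(9, -163) - 27194)*(-40245 - 11790) = (2 - 27194)*(-40245 - 11790) = -27192*(-52035) = 1414935720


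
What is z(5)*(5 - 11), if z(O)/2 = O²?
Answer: -300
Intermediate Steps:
z(O) = 2*O²
z(5)*(5 - 11) = (2*5²)*(5 - 11) = (2*25)*(-6) = 50*(-6) = -300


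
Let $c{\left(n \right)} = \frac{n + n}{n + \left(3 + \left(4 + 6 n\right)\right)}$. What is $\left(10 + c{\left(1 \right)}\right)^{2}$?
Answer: $\frac{5041}{49} \approx 102.88$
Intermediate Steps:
$c{\left(n \right)} = \frac{2 n}{7 + 7 n}$ ($c{\left(n \right)} = \frac{2 n}{n + \left(7 + 6 n\right)} = \frac{2 n}{7 + 7 n}$)
$\left(10 + c{\left(1 \right)}\right)^{2} = \left(10 + \frac{2}{7} \cdot 1 \frac{1}{1 + 1}\right)^{2} = \left(10 + \frac{2}{7} \cdot 1 \cdot \frac{1}{2}\right)^{2} = \left(10 + \frac{1}{7}\right)^{2} = \left(\frac{71}{7}\right)^{2} = \frac{5041}{49}$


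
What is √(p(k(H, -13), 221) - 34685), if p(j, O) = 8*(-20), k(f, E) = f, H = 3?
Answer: I*√34845 ≈ 186.67*I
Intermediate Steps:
p(j, O) = -160
√(p(k(H, -13), 221) - 34685) = √(-160 - 34685) = √(-34845) = I*√34845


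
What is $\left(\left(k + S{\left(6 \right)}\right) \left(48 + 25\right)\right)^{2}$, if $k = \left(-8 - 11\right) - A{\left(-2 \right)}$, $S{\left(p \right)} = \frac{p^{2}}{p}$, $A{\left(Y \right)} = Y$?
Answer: $644809$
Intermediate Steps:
$S{\left(p \right)} = p$
$k = -17$ ($k = \left(-8 - 11\right) - -2 = -19 + 2 = -17$)
$\left(\left(k + S{\left(6 \right)}\right) \left(48 + 25\right)\right)^{2} = \left(\left(-17 + 6\right) \left(48 + 25\right)\right)^{2} = \left(\left(-11\right) 73\right)^{2} = \left(-803\right)^{2} = 644809$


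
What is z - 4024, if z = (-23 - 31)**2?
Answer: -1108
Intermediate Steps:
z = 2916 (z = (-54)**2 = 2916)
z - 4024 = 2916 - 4024 = -1108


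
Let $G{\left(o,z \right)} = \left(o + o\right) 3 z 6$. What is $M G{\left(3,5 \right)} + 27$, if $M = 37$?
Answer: $20007$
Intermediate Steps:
$G{\left(o,z \right)} = 36 o z$ ($G{\left(o,z \right)} = 2 o 18 z = 36 o z$)
$M G{\left(3,5 \right)} + 27 = 37 \cdot 36 \cdot 3 \cdot 5 + 27 = 37 \cdot 540 + 27 = 19980 + 27 = 20007$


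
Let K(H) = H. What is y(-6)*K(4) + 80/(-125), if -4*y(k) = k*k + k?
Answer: -766/25 ≈ -30.640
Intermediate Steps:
y(k) = -k/4 - k²/4 (y(k) = -(k*k + k)/4 = -(k² + k)/4 = -(k + k²)/4 = -k/4 - k²/4)
y(-6)*K(4) + 80/(-125) = -¼*(-6)*(1 - 6)*4 + 80/(-125) = -¼*(-6)*(-5)*4 + 80*(-1/125) = -15/2*4 - 16/25 = -30 - 16/25 = -766/25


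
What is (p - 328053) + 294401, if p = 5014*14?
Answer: 36544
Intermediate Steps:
p = 70196
(p - 328053) + 294401 = (70196 - 328053) + 294401 = -257857 + 294401 = 36544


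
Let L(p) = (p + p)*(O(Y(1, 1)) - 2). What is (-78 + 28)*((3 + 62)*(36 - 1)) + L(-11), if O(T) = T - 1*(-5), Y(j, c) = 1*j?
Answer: -113838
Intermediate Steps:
Y(j, c) = j
O(T) = 5 + T (O(T) = T + 5 = 5 + T)
L(p) = 8*p (L(p) = (p + p)*((5 + 1) - 2) = (2*p)*(6 - 2) = (2*p)*4 = 8*p)
(-78 + 28)*((3 + 62)*(36 - 1)) + L(-11) = (-78 + 28)*((3 + 62)*(36 - 1)) + 8*(-11) = -3250*35 - 88 = -50*2275 - 88 = -113750 - 88 = -113838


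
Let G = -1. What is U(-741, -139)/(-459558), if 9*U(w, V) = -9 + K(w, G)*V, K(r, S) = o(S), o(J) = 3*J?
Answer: -68/689337 ≈ -9.8645e-5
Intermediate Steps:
K(r, S) = 3*S
U(w, V) = -1 - V/3 (U(w, V) = (-9 + (3*(-1))*V)/9 = (-9 - 3*V)/9 = -1 - V/3)
U(-741, -139)/(-459558) = (-1 - 1/3*(-139))/(-459558) = (-1 + 139/3)*(-1/459558) = (136/3)*(-1/459558) = -68/689337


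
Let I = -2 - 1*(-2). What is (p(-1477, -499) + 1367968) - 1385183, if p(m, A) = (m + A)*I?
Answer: -17215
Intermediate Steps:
I = 0 (I = -2 + 2 = 0)
p(m, A) = 0 (p(m, A) = (m + A)*0 = (A + m)*0 = 0)
(p(-1477, -499) + 1367968) - 1385183 = (0 + 1367968) - 1385183 = 1367968 - 1385183 = -17215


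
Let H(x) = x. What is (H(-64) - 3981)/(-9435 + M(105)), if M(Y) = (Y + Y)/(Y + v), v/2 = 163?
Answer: 348679/813255 ≈ 0.42874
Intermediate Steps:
v = 326 (v = 2*163 = 326)
M(Y) = 2*Y/(326 + Y) (M(Y) = (Y + Y)/(Y + 326) = (2*Y)/(326 + Y) = 2*Y/(326 + Y))
(H(-64) - 3981)/(-9435 + M(105)) = (-64 - 3981)/(-9435 + 2*105/(326 + 105)) = -4045/(-9435 + 2*105/431) = -4045/(-9435 + 2*105*(1/431)) = -4045/(-9435 + 210/431) = -4045/(-4066275/431) = -4045*(-431/4066275) = 348679/813255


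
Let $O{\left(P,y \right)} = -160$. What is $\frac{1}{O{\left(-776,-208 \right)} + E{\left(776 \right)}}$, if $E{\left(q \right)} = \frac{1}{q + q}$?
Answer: $- \frac{1552}{248319} \approx -0.00625$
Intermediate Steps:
$E{\left(q \right)} = \frac{1}{2 q}$
$\frac{1}{O{\left(-776,-208 \right)} + E{\left(776 \right)}} = \frac{1}{-160 + \frac{1}{2 \cdot 776}} = \frac{1}{-160 + \frac{1}{2} \cdot \frac{1}{776}} = \frac{1}{-160 + \frac{1}{1552}} = \frac{1}{- \frac{248319}{1552}} = - \frac{1552}{248319}$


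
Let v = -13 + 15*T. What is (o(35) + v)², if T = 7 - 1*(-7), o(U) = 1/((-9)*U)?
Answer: 3850698916/99225 ≈ 38808.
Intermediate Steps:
o(U) = -1/(9*U)
T = 14 (T = 7 + 7 = 14)
v = 197 (v = -13 + 15*14 = -13 + 210 = 197)
(o(35) + v)² = (-⅑/35 + 197)² = (-⅑*1/35 + 197)² = (-1/315 + 197)² = (62054/315)² = 3850698916/99225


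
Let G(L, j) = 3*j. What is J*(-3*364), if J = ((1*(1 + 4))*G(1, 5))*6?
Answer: -491400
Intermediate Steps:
J = 450 (J = ((1*(1 + 4))*(3*5))*6 = ((1*5)*15)*6 = (5*15)*6 = 75*6 = 450)
J*(-3*364) = 450*(-3*364) = 450*(-1092) = -491400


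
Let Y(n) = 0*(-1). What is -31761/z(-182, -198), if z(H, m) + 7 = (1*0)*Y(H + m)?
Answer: 31761/7 ≈ 4537.3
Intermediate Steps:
Y(n) = 0
z(H, m) = -7 (z(H, m) = -7 + (1*0)*0 = -7 + 0*0 = -7 + 0 = -7)
-31761/z(-182, -198) = -31761/(-7) = -31761*(-⅐) = 31761/7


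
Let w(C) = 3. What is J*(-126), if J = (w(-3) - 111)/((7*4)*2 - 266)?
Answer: -324/5 ≈ -64.800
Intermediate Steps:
J = 18/35 (J = (3 - 111)/((7*4)*2 - 266) = -108/(28*2 - 266) = -108/(56 - 266) = -108/(-210) = -108*(-1/210) = 18/35 ≈ 0.51429)
J*(-126) = (18/35)*(-126) = -324/5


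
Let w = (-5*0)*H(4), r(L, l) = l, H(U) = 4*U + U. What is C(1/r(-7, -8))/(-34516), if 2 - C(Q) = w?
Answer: -1/17258 ≈ -5.7944e-5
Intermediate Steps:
H(U) = 5*U
w = 0 (w = (-5*0)*(5*4) = 0*20 = 0)
C(Q) = 2 (C(Q) = 2 - 1*0 = 2 + 0 = 2)
C(1/r(-7, -8))/(-34516) = 2/(-34516) = 2*(-1/34516) = -1/17258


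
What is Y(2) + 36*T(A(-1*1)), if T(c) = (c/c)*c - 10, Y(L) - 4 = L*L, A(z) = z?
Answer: -388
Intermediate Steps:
Y(L) = 4 + L² (Y(L) = 4 + L*L = 4 + L²)
T(c) = -10 + c (T(c) = 1*c - 10 = c - 10 = -10 + c)
Y(2) + 36*T(A(-1*1)) = (4 + 2²) + 36*(-10 - 1*1) = (4 + 4) + 36*(-10 - 1) = 8 + 36*(-11) = 8 - 396 = -388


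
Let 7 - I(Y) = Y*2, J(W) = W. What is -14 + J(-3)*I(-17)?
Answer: -137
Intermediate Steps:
I(Y) = 7 - 2*Y (I(Y) = 7 - Y*2 = 7 - 2*Y)
-14 + J(-3)*I(-17) = -14 - 3*(7 - 2*(-17)) = -14 - 3*(7 + 34) = -14 - 3*41 = -14 - 123 = -137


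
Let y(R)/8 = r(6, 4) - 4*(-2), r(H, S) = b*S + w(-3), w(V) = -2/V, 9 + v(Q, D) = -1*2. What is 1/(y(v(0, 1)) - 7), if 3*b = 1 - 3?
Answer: 1/41 ≈ 0.024390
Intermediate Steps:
v(Q, D) = -11 (v(Q, D) = -9 - 1*2 = -9 - 2 = -11)
b = -⅔ (b = (1 - 3)/3 = (⅓)*(-2) = -⅔ ≈ -0.66667)
r(H, S) = ⅔ - 2*S/3 (r(H, S) = -2*S/3 - 2/(-3) = -2*S/3 - 2*(-⅓) = -2*S/3 + ⅔ = ⅔ - 2*S/3)
y(R) = 48 (y(R) = 8*((⅔ - ⅔*4) - 4*(-2)) = 8*((⅔ - 8/3) + 8) = 8*(-2 + 8) = 8*6 = 48)
1/(y(v(0, 1)) - 7) = 1/(48 - 7) = 1/41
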